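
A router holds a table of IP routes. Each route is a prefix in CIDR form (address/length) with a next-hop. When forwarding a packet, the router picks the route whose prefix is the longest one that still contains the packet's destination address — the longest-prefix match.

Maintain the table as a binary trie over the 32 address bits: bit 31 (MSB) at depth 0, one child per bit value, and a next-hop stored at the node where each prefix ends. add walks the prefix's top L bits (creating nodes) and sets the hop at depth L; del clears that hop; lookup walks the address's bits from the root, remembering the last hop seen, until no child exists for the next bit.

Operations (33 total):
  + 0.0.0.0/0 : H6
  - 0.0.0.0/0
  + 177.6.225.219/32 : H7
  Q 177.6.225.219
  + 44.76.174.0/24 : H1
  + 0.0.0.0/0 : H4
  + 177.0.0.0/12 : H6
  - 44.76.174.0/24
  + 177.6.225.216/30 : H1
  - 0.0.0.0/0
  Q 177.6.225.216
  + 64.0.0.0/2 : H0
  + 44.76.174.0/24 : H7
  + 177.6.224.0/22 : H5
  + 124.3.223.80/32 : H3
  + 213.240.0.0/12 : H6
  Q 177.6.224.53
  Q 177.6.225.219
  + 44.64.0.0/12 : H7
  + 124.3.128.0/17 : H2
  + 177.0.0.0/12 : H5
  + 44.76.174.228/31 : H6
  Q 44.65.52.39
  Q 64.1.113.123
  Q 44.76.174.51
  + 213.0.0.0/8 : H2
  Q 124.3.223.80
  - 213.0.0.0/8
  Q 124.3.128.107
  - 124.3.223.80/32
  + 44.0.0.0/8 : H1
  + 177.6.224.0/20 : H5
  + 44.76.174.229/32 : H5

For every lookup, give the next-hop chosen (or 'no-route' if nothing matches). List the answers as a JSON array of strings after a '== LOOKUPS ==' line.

Trace:
  add 0.0.0.0/0 -> H6 at depth 0
  - 0.0.0.0/0 clear@0
  add 177.6.225.219/32 -> H7 at depth 32
  Q 177.6.225.219: descend 10110001000001101110000111011011 ; hops seen [H7] ; pick H7
  add 44.76.174.0/24 -> H1 at depth 24
  add 0.0.0.0/0 -> H4 at depth 0
  add 177.0.0.0/12 -> H6 at depth 12
  - 44.76.174.0/24 clear@24
  add 177.6.225.216/30 -> H1 at depth 30
  - 0.0.0.0/0 clear@0
  Q 177.6.225.216: descend 101100010000011011100001110110 ; hops seen [H6,H1] ; pick H1
  add 64.0.0.0/2 -> H0 at depth 2
  add 44.76.174.0/24 -> H7 at depth 24
  add 177.6.224.0/22 -> H5 at depth 22
  add 124.3.223.80/32 -> H3 at depth 32
  add 213.240.0.0/12 -> H6 at depth 12
  Q 177.6.224.53: descend 10110001000001101110000 ; hops seen [H6,H5] ; pick H5
  Q 177.6.225.219: descend 10110001000001101110000111011011 ; hops seen [H6,H5,H1,H7] ; pick H7
  add 44.64.0.0/12 -> H7 at depth 12
  add 124.3.128.0/17 -> H2 at depth 17
  add 177.0.0.0/12 -> H5 at depth 12
  add 44.76.174.228/31 -> H6 at depth 31
  Q 44.65.52.39: descend 001011000100 ; hops seen [H7] ; pick H7
  Q 64.1.113.123: descend 01 ; hops seen [H0] ; pick H0
  Q 44.76.174.51: descend 001011000100110010101110 ; hops seen [H7,H7] ; pick H7
  add 213.0.0.0/8 -> H2 at depth 8
  Q 124.3.223.80: descend 01111100000000111101111101010000 ; hops seen [H0,H2,H3] ; pick H3
  - 213.0.0.0/8 clear@8
  Q 124.3.128.107: descend 01111100000000111 ; hops seen [H0,H2] ; pick H2
  - 124.3.223.80/32 clear@32
  add 44.0.0.0/8 -> H1 at depth 8
  add 177.6.224.0/20 -> H5 at depth 20
  add 44.76.174.229/32 -> H5 at depth 32

== LOOKUPS ==
["H7","H1","H5","H7","H7","H0","H7","H3","H2"]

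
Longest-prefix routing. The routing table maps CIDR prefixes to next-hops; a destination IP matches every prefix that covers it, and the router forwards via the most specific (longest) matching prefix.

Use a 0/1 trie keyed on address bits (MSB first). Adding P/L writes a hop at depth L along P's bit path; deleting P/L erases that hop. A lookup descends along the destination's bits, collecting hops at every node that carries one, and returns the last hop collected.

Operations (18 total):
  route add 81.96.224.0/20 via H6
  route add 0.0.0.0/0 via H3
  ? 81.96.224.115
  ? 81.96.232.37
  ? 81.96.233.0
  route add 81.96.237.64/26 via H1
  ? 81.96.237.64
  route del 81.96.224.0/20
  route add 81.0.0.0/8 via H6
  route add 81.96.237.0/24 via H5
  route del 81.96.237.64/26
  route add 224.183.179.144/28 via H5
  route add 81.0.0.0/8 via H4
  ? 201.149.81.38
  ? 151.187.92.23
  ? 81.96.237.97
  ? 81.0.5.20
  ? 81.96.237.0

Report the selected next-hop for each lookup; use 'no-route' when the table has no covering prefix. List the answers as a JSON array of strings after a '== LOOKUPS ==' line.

Trace:
  add 81.96.224.0/20 -> H6 at depth 20
  add 0.0.0.0/0 -> H3 at depth 0
  lookup 81.96.224.115: bits 01010001011000001110 walk d0:H3→d1:-→d2:-→d3:-→d4:-→d5:-→d6:-→d7:-→d8:-→d9:-→d10:-→d11:-→d12:-→d13:-→d14:-→d15:-→d16:-→d17:-→d18:-→d19:-→d20:H6 -> H6
  lookup 81.96.232.37: bits 01010001011000001110 walk d0:H3→d1:-→d2:-→d3:-→d4:-→d5:-→d6:-→d7:-→d8:-→d9:-→d10:-→d11:-→d12:-→d13:-→d14:-→d15:-→d16:-→d17:-→d18:-→d19:-→d20:H6 -> H6
  lookup 81.96.233.0: bits 01010001011000001110 walk d0:H3→d1:-→d2:-→d3:-→d4:-→d5:-→d6:-→d7:-→d8:-→d9:-→d10:-→d11:-→d12:-→d13:-→d14:-→d15:-→d16:-→d17:-→d18:-→d19:-→d20:H6 -> H6
  add 81.96.237.64/26 -> H1 at depth 26
  lookup 81.96.237.64: bits 01010001011000001110110101 walk d0:H3→d1:-→d2:-→d3:-→d4:-→d5:-→d6:-→d7:-→d8:-→d9:-→d10:-→d11:-→d12:-→d13:-→d14:-→d15:-→d16:-→d17:-→d18:-→d19:-→d20:H6→d21:-→d22:-→d23:-→d24:-→d25:-→d26:H1 -> H1
  - 81.96.224.0/20 clear@20
  add 81.0.0.0/8 -> H6 at depth 8
  add 81.96.237.0/24 -> H5 at depth 24
  - 81.96.237.64/26 clear@26
  add 224.183.179.144/28 -> H5 at depth 28
  add 81.0.0.0/8 -> H4 at depth 8
  lookup 201.149.81.38: bits 11 walk d0:H3→d1:-→d2:- -> H3
  lookup 151.187.92.23: bits 1 walk d0:H3→d1:- -> H3
  lookup 81.96.237.97: bits 01010001011000001110110101 walk d0:H3→d1:-→d2:-→d3:-→d4:-→d5:-→d6:-→d7:-→d8:H4→d9:-→d10:-→d11:-→d12:-→d13:-→d14:-→d15:-→d16:-→d17:-→d18:-→d19:-→d20:-→d21:-→d22:-→d23:-→d24:H5→d25:-→d26:- -> H5
  lookup 81.0.5.20: bits 010100010 walk d0:H3→d1:-→d2:-→d3:-→d4:-→d5:-→d6:-→d7:-→d8:H4→d9:- -> H4
  lookup 81.96.237.0: bits 0101000101100000111011010 walk d0:H3→d1:-→d2:-→d3:-→d4:-→d5:-→d6:-→d7:-→d8:H4→d9:-→d10:-→d11:-→d12:-→d13:-→d14:-→d15:-→d16:-→d17:-→d18:-→d19:-→d20:-→d21:-→d22:-→d23:-→d24:H5→d25:- -> H5

== LOOKUPS ==
["H6","H6","H6","H1","H3","H3","H5","H4","H5"]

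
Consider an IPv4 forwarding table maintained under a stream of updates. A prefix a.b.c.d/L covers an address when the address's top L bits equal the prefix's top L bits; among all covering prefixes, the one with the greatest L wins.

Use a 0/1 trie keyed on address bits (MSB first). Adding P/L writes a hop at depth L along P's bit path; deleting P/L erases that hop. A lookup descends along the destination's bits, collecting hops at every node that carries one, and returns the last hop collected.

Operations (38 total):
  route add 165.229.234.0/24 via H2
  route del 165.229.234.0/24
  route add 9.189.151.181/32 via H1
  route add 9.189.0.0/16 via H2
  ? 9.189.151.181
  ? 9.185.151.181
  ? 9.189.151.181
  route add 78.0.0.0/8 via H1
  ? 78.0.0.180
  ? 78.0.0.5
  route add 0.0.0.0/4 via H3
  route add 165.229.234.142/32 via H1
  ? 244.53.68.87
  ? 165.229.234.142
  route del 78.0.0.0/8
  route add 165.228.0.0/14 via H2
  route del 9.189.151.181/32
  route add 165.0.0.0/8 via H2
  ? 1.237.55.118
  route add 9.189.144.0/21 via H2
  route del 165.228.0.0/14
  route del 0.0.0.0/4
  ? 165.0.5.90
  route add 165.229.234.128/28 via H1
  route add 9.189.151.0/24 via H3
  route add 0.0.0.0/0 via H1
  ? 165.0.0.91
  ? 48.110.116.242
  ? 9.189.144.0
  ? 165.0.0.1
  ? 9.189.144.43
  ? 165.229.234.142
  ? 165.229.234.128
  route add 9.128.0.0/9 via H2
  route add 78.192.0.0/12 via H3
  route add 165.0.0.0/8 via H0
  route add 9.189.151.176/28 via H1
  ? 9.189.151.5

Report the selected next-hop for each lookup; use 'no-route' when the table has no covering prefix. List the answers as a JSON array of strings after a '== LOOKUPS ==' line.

Apply in order:
  + 165.229.234.0/24 (H2) depth=24
  - 165.229.234.0/24 clear@24
  + 9.189.151.181/32 (H1) depth=32
  + 9.189.0.0/16 (H2) depth=16
  lookup 9.189.151.181: bits 00001001101111011001011110110101 walk d0:-→d1:-→d2:-→d3:-→d4:-→d5:-→d6:-→d7:-→d8:-→d9:-→d10:-→d11:-→d12:-→d13:-→d14:-→d15:-→d16:H2→d17:-→d18:-→d19:-→d20:-→d21:-→d22:-→d23:-→d24:-→d25:-→d26:-→d27:-→d28:-→d29:-→d30:-→d31:-→d32:H1 -> H1
  lookup 9.185.151.181: bits 0000100110111 walk d0:-→d1:-→d2:-→d3:-→d4:-→d5:-→d6:-→d7:-→d8:-→d9:-→d10:-→d11:-→d12:-→d13:- -> no-route
  lookup 9.189.151.181: bits 00001001101111011001011110110101 walk d0:-→d1:-→d2:-→d3:-→d4:-→d5:-→d6:-→d7:-→d8:-→d9:-→d10:-→d11:-→d12:-→d13:-→d14:-→d15:-→d16:H2→d17:-→d18:-→d19:-→d20:-→d21:-→d22:-→d23:-→d24:-→d25:-→d26:-→d27:-→d28:-→d29:-→d30:-→d31:-→d32:H1 -> H1
  + 78.0.0.0/8 (H1) depth=8
  lookup 78.0.0.180: bits 01001110 walk d0:-→d1:-→d2:-→d3:-→d4:-→d5:-→d6:-→d7:-→d8:H1 -> H1
  lookup 78.0.0.5: bits 01001110 walk d0:-→d1:-→d2:-→d3:-→d4:-→d5:-→d6:-→d7:-→d8:H1 -> H1
  + 0.0.0.0/4 (H3) depth=4
  + 165.229.234.142/32 (H1) depth=32
  lookup 244.53.68.87: bits 1 walk d0:-→d1:- -> no-route
  lookup 165.229.234.142: bits 10100101111001011110101010001110 walk d0:-→d1:-→d2:-→d3:-→d4:-→d5:-→d6:-→d7:-→d8:-→d9:-→d10:-→d11:-→d12:-→d13:-→d14:-→d15:-→d16:-→d17:-→d18:-→d19:-→d20:-→d21:-→d22:-→d23:-→d24:-→d25:-→d26:-→d27:-→d28:-→d29:-→d30:-→d31:-→d32:H1 -> H1
  - 78.0.0.0/8 clear@8
  + 165.228.0.0/14 (H2) depth=14
  - 9.189.151.181/32 clear@32
  + 165.0.0.0/8 (H2) depth=8
  lookup 1.237.55.118: bits 0000 walk d0:-→d1:-→d2:-→d3:-→d4:H3 -> H3
  + 9.189.144.0/21 (H2) depth=21
  - 165.228.0.0/14 clear@14
  - 0.0.0.0/4 clear@4
  lookup 165.0.5.90: bits 10100101 walk d0:-→d1:-→d2:-→d3:-→d4:-→d5:-→d6:-→d7:-→d8:H2 -> H2
  + 165.229.234.128/28 (H1) depth=28
  + 9.189.151.0/24 (H3) depth=24
  + 0.0.0.0/0 (H1) depth=0
  lookup 165.0.0.91: bits 10100101 walk d0:H1→d1:-→d2:-→d3:-→d4:-→d5:-→d6:-→d7:-→d8:H2 -> H2
  lookup 48.110.116.242: bits 00 walk d0:H1→d1:-→d2:- -> H1
  lookup 9.189.144.0: bits 000010011011110110010 walk d0:H1→d1:-→d2:-→d3:-→d4:-→d5:-→d6:-→d7:-→d8:-→d9:-→d10:-→d11:-→d12:-→d13:-→d14:-→d15:-→d16:H2→d17:-→d18:-→d19:-→d20:-→d21:H2 -> H2
  lookup 165.0.0.1: bits 10100101 walk d0:H1→d1:-→d2:-→d3:-→d4:-→d5:-→d6:-→d7:-→d8:H2 -> H2
  lookup 9.189.144.43: bits 000010011011110110010 walk d0:H1→d1:-→d2:-→d3:-→d4:-→d5:-→d6:-→d7:-→d8:-→d9:-→d10:-→d11:-→d12:-→d13:-→d14:-→d15:-→d16:H2→d17:-→d18:-→d19:-→d20:-→d21:H2 -> H2
  lookup 165.229.234.142: bits 10100101111001011110101010001110 walk d0:H1→d1:-→d2:-→d3:-→d4:-→d5:-→d6:-→d7:-→d8:H2→d9:-→d10:-→d11:-→d12:-→d13:-→d14:-→d15:-→d16:-→d17:-→d18:-→d19:-→d20:-→d21:-→d22:-→d23:-→d24:-→d25:-→d26:-→d27:-→d28:H1→d29:-→d30:-→d31:-→d32:H1 -> H1
  lookup 165.229.234.128: bits 1010010111100101111010101000 walk d0:H1→d1:-→d2:-→d3:-→d4:-→d5:-→d6:-→d7:-→d8:H2→d9:-→d10:-→d11:-→d12:-→d13:-→d14:-→d15:-→d16:-→d17:-→d18:-→d19:-→d20:-→d21:-→d22:-→d23:-→d24:-→d25:-→d26:-→d27:-→d28:H1 -> H1
  + 9.128.0.0/9 (H2) depth=9
  + 78.192.0.0/12 (H3) depth=12
  + 165.0.0.0/8 (H0) depth=8
  + 9.189.151.176/28 (H1) depth=28
  lookup 9.189.151.5: bits 000010011011110110010111 walk d0:H1→d1:-→d2:-→d3:-→d4:-→d5:-→d6:-→d7:-→d8:-→d9:H2→d10:-→d11:-→d12:-→d13:-→d14:-→d15:-→d16:H2→d17:-→d18:-→d19:-→d20:-→d21:H2→d22:-→d23:-→d24:H3 -> H3

== LOOKUPS ==
["H1","no-route","H1","H1","H1","no-route","H1","H3","H2","H2","H1","H2","H2","H2","H1","H1","H3"]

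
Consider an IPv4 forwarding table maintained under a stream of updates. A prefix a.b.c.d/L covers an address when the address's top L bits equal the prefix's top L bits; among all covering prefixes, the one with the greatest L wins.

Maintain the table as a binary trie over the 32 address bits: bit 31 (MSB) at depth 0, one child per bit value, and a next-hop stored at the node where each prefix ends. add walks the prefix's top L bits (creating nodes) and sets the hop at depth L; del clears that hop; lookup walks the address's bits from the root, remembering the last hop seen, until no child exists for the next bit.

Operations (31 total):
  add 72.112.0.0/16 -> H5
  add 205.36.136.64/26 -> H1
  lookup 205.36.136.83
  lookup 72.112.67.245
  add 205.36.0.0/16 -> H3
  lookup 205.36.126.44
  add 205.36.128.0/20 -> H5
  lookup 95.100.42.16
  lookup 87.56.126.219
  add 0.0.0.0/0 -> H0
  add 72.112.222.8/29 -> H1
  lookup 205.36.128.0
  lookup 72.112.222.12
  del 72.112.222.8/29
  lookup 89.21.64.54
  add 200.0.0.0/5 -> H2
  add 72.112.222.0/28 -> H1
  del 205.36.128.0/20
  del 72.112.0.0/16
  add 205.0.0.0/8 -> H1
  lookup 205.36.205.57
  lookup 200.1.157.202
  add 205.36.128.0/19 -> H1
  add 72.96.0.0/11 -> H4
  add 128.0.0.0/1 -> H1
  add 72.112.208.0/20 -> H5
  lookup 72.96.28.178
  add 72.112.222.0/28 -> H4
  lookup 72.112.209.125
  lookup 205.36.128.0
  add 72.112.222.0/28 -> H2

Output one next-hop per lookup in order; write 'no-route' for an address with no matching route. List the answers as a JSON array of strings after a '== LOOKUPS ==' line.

Process each operation:
  + 72.112.0.0/16 (H5) depth=16
  + 205.36.136.64/26 (H1) depth=26
  ? 205.36.136.83  path d0:-→d1:-→d2:-→d3:-→d4:-→d5:-→d6:-→d7:-→d8:-→d9:-→d10:-→d11:-→d12:-→d13:-→d14:-→d15:-→d16:-→d17:-→d18:-→d19:-→d20:-→d21:-→d22:-→d23:-→d24:-→d25:-→d26:H1  best=H1
  ? 72.112.67.245  path d0:-→d1:-→d2:-→d3:-→d4:-→d5:-→d6:-→d7:-→d8:-→d9:-→d10:-→d11:-→d12:-→d13:-→d14:-→d15:-→d16:H5  best=H5
  + 205.36.0.0/16 (H3) depth=16
  ? 205.36.126.44  path d0:-→d1:-→d2:-→d3:-→d4:-→d5:-→d6:-→d7:-→d8:-→d9:-→d10:-→d11:-→d12:-→d13:-→d14:-→d15:-→d16:H3  best=H3
  + 205.36.128.0/20 (H5) depth=20
  ? 95.100.42.16  path d0:-→d1:-→d2:-→d3:-  best=no-route
  ? 87.56.126.219  path d0:-→d1:-→d2:-→d3:-  best=no-route
  + 0.0.0.0/0 (H0) depth=0
  + 72.112.222.8/29 (H1) depth=29
  ? 205.36.128.0  path d0:H0→d1:-→d2:-→d3:-→d4:-→d5:-→d6:-→d7:-→d8:-→d9:-→d10:-→d11:-→d12:-→d13:-→d14:-→d15:-→d16:H3→d17:-→d18:-→d19:-→d20:H5  best=H5
  ? 72.112.222.12  path d0:H0→d1:-→d2:-→d3:-→d4:-→d5:-→d6:-→d7:-→d8:-→d9:-→d10:-→d11:-→d12:-→d13:-→d14:-→d15:-→d16:H5→d17:-→d18:-→d19:-→d20:-→d21:-→d22:-→d23:-→d24:-→d25:-→d26:-→d27:-→d28:-→d29:H1  best=H1
  - 72.112.222.8/29 clear@29
  ? 89.21.64.54  path d0:H0→d1:-→d2:-→d3:-  best=H0
  + 200.0.0.0/5 (H2) depth=5
  + 72.112.222.0/28 (H1) depth=28
  - 205.36.128.0/20 clear@20
  - 72.112.0.0/16 clear@16
  + 205.0.0.0/8 (H1) depth=8
  ? 205.36.205.57  path d0:H0→d1:-→d2:-→d3:-→d4:-→d5:H2→d6:-→d7:-→d8:H1→d9:-→d10:-→d11:-→d12:-→d13:-→d14:-→d15:-→d16:H3→d17:-  best=H3
  ? 200.1.157.202  path d0:H0→d1:-→d2:-→d3:-→d4:-→d5:H2  best=H2
  + 205.36.128.0/19 (H1) depth=19
  + 72.96.0.0/11 (H4) depth=11
  + 128.0.0.0/1 (H1) depth=1
  + 72.112.208.0/20 (H5) depth=20
  ? 72.96.28.178  path d0:H0→d1:-→d2:-→d3:-→d4:-→d5:-→d6:-→d7:-→d8:-→d9:-→d10:-→d11:H4  best=H4
  + 72.112.222.0/28 (H4) depth=28
  ? 72.112.209.125  path d0:H0→d1:-→d2:-→d3:-→d4:-→d5:-→d6:-→d7:-→d8:-→d9:-→d10:-→d11:H4→d12:-→d13:-→d14:-→d15:-→d16:-→d17:-→d18:-→d19:-→d20:H5  best=H5
  ? 205.36.128.0  path d0:H0→d1:H1→d2:-→d3:-→d4:-→d5:H2→d6:-→d7:-→d8:H1→d9:-→d10:-→d11:-→d12:-→d13:-→d14:-→d15:-→d16:H3→d17:-→d18:-→d19:H1→d20:-  best=H1
  + 72.112.222.0/28 (H2) depth=28

== LOOKUPS ==
["H1","H5","H3","no-route","no-route","H5","H1","H0","H3","H2","H4","H5","H1"]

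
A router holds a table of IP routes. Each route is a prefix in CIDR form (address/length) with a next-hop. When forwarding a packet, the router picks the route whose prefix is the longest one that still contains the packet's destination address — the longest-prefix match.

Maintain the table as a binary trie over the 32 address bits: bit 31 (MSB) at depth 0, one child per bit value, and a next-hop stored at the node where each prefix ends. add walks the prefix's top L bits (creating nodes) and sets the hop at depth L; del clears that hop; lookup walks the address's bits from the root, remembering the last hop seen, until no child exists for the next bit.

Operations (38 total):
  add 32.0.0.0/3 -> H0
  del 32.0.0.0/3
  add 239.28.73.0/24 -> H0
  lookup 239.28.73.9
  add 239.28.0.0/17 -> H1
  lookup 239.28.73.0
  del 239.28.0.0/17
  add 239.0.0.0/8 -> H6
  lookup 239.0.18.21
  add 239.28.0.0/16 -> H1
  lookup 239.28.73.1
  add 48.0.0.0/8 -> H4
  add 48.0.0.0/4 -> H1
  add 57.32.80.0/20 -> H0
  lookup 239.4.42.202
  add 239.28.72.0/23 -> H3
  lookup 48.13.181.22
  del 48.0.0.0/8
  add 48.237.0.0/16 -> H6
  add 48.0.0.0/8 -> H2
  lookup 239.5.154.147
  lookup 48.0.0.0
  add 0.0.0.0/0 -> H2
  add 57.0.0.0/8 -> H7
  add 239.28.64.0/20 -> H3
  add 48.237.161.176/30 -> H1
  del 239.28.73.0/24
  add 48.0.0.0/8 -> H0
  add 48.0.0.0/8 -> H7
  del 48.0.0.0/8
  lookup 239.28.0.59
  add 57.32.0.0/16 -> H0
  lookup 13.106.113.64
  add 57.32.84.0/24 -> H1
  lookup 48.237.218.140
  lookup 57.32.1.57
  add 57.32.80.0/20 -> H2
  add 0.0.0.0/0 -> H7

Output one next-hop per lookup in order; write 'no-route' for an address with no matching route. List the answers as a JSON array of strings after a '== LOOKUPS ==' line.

Trace:
  add 32.0.0.0/3 -> H0 at depth 3
  del 32.0.0.0/3 (clear depth 3)
  add 239.28.73.0/24 -> H0 at depth 24
  Q 239.28.73.9: descend 111011110001110001001001 ; hops seen [H0] ; pick H0
  add 239.28.0.0/17 -> H1 at depth 17
  Q 239.28.73.0: descend 111011110001110001001001 ; hops seen [H1,H0] ; pick H0
  del 239.28.0.0/17 (clear depth 17)
  add 239.0.0.0/8 -> H6 at depth 8
  Q 239.0.18.21: descend 11101111000 ; hops seen [H6] ; pick H6
  add 239.28.0.0/16 -> H1 at depth 16
  Q 239.28.73.1: descend 111011110001110001001001 ; hops seen [H6,H1,H0] ; pick H0
  add 48.0.0.0/8 -> H4 at depth 8
  add 48.0.0.0/4 -> H1 at depth 4
  add 57.32.80.0/20 -> H0 at depth 20
  Q 239.4.42.202: descend 11101111000 ; hops seen [H6] ; pick H6
  add 239.28.72.0/23 -> H3 at depth 23
  Q 48.13.181.22: descend 00110000 ; hops seen [H1,H4] ; pick H4
  del 48.0.0.0/8 (clear depth 8)
  add 48.237.0.0/16 -> H6 at depth 16
  add 48.0.0.0/8 -> H2 at depth 8
  Q 239.5.154.147: descend 11101111000 ; hops seen [H6] ; pick H6
  Q 48.0.0.0: descend 00110000 ; hops seen [H1,H2] ; pick H2
  add 0.0.0.0/0 -> H2 at depth 0
  add 57.0.0.0/8 -> H7 at depth 8
  add 239.28.64.0/20 -> H3 at depth 20
  add 48.237.161.176/30 -> H1 at depth 30
  del 239.28.73.0/24 (clear depth 24)
  add 48.0.0.0/8 -> H0 at depth 8
  add 48.0.0.0/8 -> H7 at depth 8
  del 48.0.0.0/8 (clear depth 8)
  Q 239.28.0.59: descend 11101111000111000 ; hops seen [H2,H6,H1] ; pick H1
  add 57.32.0.0/16 -> H0 at depth 16
  Q 13.106.113.64: descend 00 ; hops seen [H2] ; pick H2
  add 57.32.84.0/24 -> H1 at depth 24
  Q 48.237.218.140: descend 00110000111011011 ; hops seen [H2,H1,H6] ; pick H6
  Q 57.32.1.57: descend 00111001001000000 ; hops seen [H2,H1,H7,H0] ; pick H0
  add 57.32.80.0/20 -> H2 at depth 20
  add 0.0.0.0/0 -> H7 at depth 0

== LOOKUPS ==
["H0","H0","H6","H0","H6","H4","H6","H2","H1","H2","H6","H0"]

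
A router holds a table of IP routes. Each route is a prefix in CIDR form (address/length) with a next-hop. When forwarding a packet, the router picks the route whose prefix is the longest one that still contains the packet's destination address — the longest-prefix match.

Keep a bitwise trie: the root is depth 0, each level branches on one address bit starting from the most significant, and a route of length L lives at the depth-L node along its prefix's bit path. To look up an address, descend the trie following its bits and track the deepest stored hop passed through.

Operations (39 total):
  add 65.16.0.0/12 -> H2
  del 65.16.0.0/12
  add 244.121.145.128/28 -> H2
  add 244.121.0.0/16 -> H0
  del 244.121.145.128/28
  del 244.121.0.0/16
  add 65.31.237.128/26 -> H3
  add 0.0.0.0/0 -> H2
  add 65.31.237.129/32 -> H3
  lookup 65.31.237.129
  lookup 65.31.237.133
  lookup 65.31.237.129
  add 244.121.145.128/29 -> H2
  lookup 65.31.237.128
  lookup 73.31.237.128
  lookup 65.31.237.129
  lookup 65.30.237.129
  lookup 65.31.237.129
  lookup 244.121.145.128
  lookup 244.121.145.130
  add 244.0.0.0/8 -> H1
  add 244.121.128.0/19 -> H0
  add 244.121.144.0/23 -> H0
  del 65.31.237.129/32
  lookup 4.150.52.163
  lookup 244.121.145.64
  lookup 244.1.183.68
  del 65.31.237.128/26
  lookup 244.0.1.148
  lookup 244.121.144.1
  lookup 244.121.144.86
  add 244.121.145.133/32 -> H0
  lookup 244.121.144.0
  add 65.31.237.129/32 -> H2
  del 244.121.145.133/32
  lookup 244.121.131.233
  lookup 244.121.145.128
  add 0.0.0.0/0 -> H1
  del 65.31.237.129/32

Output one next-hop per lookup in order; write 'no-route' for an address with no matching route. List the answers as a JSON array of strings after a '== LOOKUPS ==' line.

Process each operation:
  + 65.16.0.0/12 (H2) depth=12
  del 65.16.0.0/12 (clear depth 12)
  + 244.121.145.128/28 (H2) depth=28
  + 244.121.0.0/16 (H0) depth=16
  del 244.121.145.128/28 (clear depth 28)
  del 244.121.0.0/16 (clear depth 16)
  + 65.31.237.128/26 (H3) depth=26
  + 0.0.0.0/0 (H2) depth=0
  + 65.31.237.129/32 (H3) depth=32
  ? 65.31.237.129  path d0:H2→d1:-→d2:-→d3:-→d4:-→d5:-→d6:-→d7:-→d8:-→d9:-→d10:-→d11:-→d12:-→d13:-→d14:-→d15:-→d16:-→d17:-→d18:-→d19:-→d20:-→d21:-→d22:-→d23:-→d24:-→d25:-→d26:H3→d27:-→d28:-→d29:-→d30:-→d31:-→d32:H3  best=H3
  ? 65.31.237.133  path d0:H2→d1:-→d2:-→d3:-→d4:-→d5:-→d6:-→d7:-→d8:-→d9:-→d10:-→d11:-→d12:-→d13:-→d14:-→d15:-→d16:-→d17:-→d18:-→d19:-→d20:-→d21:-→d22:-→d23:-→d24:-→d25:-→d26:H3→d27:-→d28:-→d29:-  best=H3
  ? 65.31.237.129  path d0:H2→d1:-→d2:-→d3:-→d4:-→d5:-→d6:-→d7:-→d8:-→d9:-→d10:-→d11:-→d12:-→d13:-→d14:-→d15:-→d16:-→d17:-→d18:-→d19:-→d20:-→d21:-→d22:-→d23:-→d24:-→d25:-→d26:H3→d27:-→d28:-→d29:-→d30:-→d31:-→d32:H3  best=H3
  + 244.121.145.128/29 (H2) depth=29
  ? 65.31.237.128  path d0:H2→d1:-→d2:-→d3:-→d4:-→d5:-→d6:-→d7:-→d8:-→d9:-→d10:-→d11:-→d12:-→d13:-→d14:-→d15:-→d16:-→d17:-→d18:-→d19:-→d20:-→d21:-→d22:-→d23:-→d24:-→d25:-→d26:H3→d27:-→d28:-→d29:-→d30:-→d31:-  best=H3
  ? 73.31.237.128  path d0:H2→d1:-→d2:-→d3:-→d4:-  best=H2
  ? 65.31.237.129  path d0:H2→d1:-→d2:-→d3:-→d4:-→d5:-→d6:-→d7:-→d8:-→d9:-→d10:-→d11:-→d12:-→d13:-→d14:-→d15:-→d16:-→d17:-→d18:-→d19:-→d20:-→d21:-→d22:-→d23:-→d24:-→d25:-→d26:H3→d27:-→d28:-→d29:-→d30:-→d31:-→d32:H3  best=H3
  ? 65.30.237.129  path d0:H2→d1:-→d2:-→d3:-→d4:-→d5:-→d6:-→d7:-→d8:-→d9:-→d10:-→d11:-→d12:-→d13:-→d14:-→d15:-  best=H2
  ? 65.31.237.129  path d0:H2→d1:-→d2:-→d3:-→d4:-→d5:-→d6:-→d7:-→d8:-→d9:-→d10:-→d11:-→d12:-→d13:-→d14:-→d15:-→d16:-→d17:-→d18:-→d19:-→d20:-→d21:-→d22:-→d23:-→d24:-→d25:-→d26:H3→d27:-→d28:-→d29:-→d30:-→d31:-→d32:H3  best=H3
  ? 244.121.145.128  path d0:H2→d1:-→d2:-→d3:-→d4:-→d5:-→d6:-→d7:-→d8:-→d9:-→d10:-→d11:-→d12:-→d13:-→d14:-→d15:-→d16:-→d17:-→d18:-→d19:-→d20:-→d21:-→d22:-→d23:-→d24:-→d25:-→d26:-→d27:-→d28:-→d29:H2  best=H2
  ? 244.121.145.130  path d0:H2→d1:-→d2:-→d3:-→d4:-→d5:-→d6:-→d7:-→d8:-→d9:-→d10:-→d11:-→d12:-→d13:-→d14:-→d15:-→d16:-→d17:-→d18:-→d19:-→d20:-→d21:-→d22:-→d23:-→d24:-→d25:-→d26:-→d27:-→d28:-→d29:H2  best=H2
  + 244.0.0.0/8 (H1) depth=8
  + 244.121.128.0/19 (H0) depth=19
  + 244.121.144.0/23 (H0) depth=23
  del 65.31.237.129/32 (clear depth 32)
  ? 4.150.52.163  path d0:H2→d1:-  best=H2
  ? 244.121.145.64  path d0:H2→d1:-→d2:-→d3:-→d4:-→d5:-→d6:-→d7:-→d8:H1→d9:-→d10:-→d11:-→d12:-→d13:-→d14:-→d15:-→d16:-→d17:-→d18:-→d19:H0→d20:-→d21:-→d22:-→d23:H0→d24:-  best=H0
  ? 244.1.183.68  path d0:H2→d1:-→d2:-→d3:-→d4:-→d5:-→d6:-→d7:-→d8:H1→d9:-  best=H1
  del 65.31.237.128/26 (clear depth 26)
  ? 244.0.1.148  path d0:H2→d1:-→d2:-→d3:-→d4:-→d5:-→d6:-→d7:-→d8:H1→d9:-  best=H1
  ? 244.121.144.1  path d0:H2→d1:-→d2:-→d3:-→d4:-→d5:-→d6:-→d7:-→d8:H1→d9:-→d10:-→d11:-→d12:-→d13:-→d14:-→d15:-→d16:-→d17:-→d18:-→d19:H0→d20:-→d21:-→d22:-→d23:H0  best=H0
  ? 244.121.144.86  path d0:H2→d1:-→d2:-→d3:-→d4:-→d5:-→d6:-→d7:-→d8:H1→d9:-→d10:-→d11:-→d12:-→d13:-→d14:-→d15:-→d16:-→d17:-→d18:-→d19:H0→d20:-→d21:-→d22:-→d23:H0  best=H0
  + 244.121.145.133/32 (H0) depth=32
  ? 244.121.144.0  path d0:H2→d1:-→d2:-→d3:-→d4:-→d5:-→d6:-→d7:-→d8:H1→d9:-→d10:-→d11:-→d12:-→d13:-→d14:-→d15:-→d16:-→d17:-→d18:-→d19:H0→d20:-→d21:-→d22:-→d23:H0  best=H0
  + 65.31.237.129/32 (H2) depth=32
  del 244.121.145.133/32 (clear depth 32)
  ? 244.121.131.233  path d0:H2→d1:-→d2:-→d3:-→d4:-→d5:-→d6:-→d7:-→d8:H1→d9:-→d10:-→d11:-→d12:-→d13:-→d14:-→d15:-→d16:-→d17:-→d18:-→d19:H0  best=H0
  ? 244.121.145.128  path d0:H2→d1:-→d2:-→d3:-→d4:-→d5:-→d6:-→d7:-→d8:H1→d9:-→d10:-→d11:-→d12:-→d13:-→d14:-→d15:-→d16:-→d17:-→d18:-→d19:H0→d20:-→d21:-→d22:-→d23:H0→d24:-→d25:-→d26:-→d27:-→d28:-→d29:H2  best=H2
  + 0.0.0.0/0 (H1) depth=0
  del 65.31.237.129/32 (clear depth 32)

== LOOKUPS ==
["H3","H3","H3","H3","H2","H3","H2","H3","H2","H2","H2","H0","H1","H1","H0","H0","H0","H0","H2"]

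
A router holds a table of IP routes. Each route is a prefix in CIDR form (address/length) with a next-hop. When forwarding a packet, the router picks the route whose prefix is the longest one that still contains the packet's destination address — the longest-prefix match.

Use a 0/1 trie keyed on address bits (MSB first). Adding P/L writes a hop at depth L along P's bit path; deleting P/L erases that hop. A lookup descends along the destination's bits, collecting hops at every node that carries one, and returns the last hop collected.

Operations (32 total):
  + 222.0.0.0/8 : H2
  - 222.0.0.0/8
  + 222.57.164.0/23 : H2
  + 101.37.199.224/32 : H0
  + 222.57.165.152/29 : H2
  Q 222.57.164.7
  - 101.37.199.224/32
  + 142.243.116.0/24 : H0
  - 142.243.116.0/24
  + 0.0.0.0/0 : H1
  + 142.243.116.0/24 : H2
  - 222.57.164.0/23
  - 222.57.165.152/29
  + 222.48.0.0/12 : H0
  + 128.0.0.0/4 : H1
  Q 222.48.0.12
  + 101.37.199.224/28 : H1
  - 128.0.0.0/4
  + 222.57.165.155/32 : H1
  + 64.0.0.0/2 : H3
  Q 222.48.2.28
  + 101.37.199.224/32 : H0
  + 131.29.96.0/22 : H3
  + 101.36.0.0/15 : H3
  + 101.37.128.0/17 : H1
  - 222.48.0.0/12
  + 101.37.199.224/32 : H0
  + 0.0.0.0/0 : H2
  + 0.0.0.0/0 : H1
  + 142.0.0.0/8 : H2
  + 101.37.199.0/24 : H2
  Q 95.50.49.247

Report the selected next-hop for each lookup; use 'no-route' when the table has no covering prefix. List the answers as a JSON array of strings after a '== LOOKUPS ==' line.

Process each operation:
  add 222.0.0.0/8 -> H2 at depth 8
  - 222.0.0.0/8 clear@8
  add 222.57.164.0/23 -> H2 at depth 23
  add 101.37.199.224/32 -> H0 at depth 32
  add 222.57.165.152/29 -> H2 at depth 29
  lookup 222.57.164.7: bits 11011110001110011010010 walk d0:-→d1:-→d2:-→d3:-→d4:-→d5:-→d6:-→d7:-→d8:-→d9:-→d10:-→d11:-→d12:-→d13:-→d14:-→d15:-→d16:-→d17:-→d18:-→d19:-→d20:-→d21:-→d22:-→d23:H2 -> H2
  - 101.37.199.224/32 clear@32
  add 142.243.116.0/24 -> H0 at depth 24
  - 142.243.116.0/24 clear@24
  add 0.0.0.0/0 -> H1 at depth 0
  add 142.243.116.0/24 -> H2 at depth 24
  - 222.57.164.0/23 clear@23
  - 222.57.165.152/29 clear@29
  add 222.48.0.0/12 -> H0 at depth 12
  add 128.0.0.0/4 -> H1 at depth 4
  lookup 222.48.0.12: bits 110111100011 walk d0:H1→d1:-→d2:-→d3:-→d4:-→d5:-→d6:-→d7:-→d8:-→d9:-→d10:-→d11:-→d12:H0 -> H0
  add 101.37.199.224/28 -> H1 at depth 28
  - 128.0.0.0/4 clear@4
  add 222.57.165.155/32 -> H1 at depth 32
  add 64.0.0.0/2 -> H3 at depth 2
  lookup 222.48.2.28: bits 110111100011 walk d0:H1→d1:-→d2:-→d3:-→d4:-→d5:-→d6:-→d7:-→d8:-→d9:-→d10:-→d11:-→d12:H0 -> H0
  add 101.37.199.224/32 -> H0 at depth 32
  add 131.29.96.0/22 -> H3 at depth 22
  add 101.36.0.0/15 -> H3 at depth 15
  add 101.37.128.0/17 -> H1 at depth 17
  - 222.48.0.0/12 clear@12
  add 101.37.199.224/32 -> H0 at depth 32
  add 0.0.0.0/0 -> H2 at depth 0
  add 0.0.0.0/0 -> H1 at depth 0
  add 142.0.0.0/8 -> H2 at depth 8
  add 101.37.199.0/24 -> H2 at depth 24
  lookup 95.50.49.247: bits 01 walk d0:H1→d1:-→d2:H3 -> H3

== LOOKUPS ==
["H2","H0","H0","H3"]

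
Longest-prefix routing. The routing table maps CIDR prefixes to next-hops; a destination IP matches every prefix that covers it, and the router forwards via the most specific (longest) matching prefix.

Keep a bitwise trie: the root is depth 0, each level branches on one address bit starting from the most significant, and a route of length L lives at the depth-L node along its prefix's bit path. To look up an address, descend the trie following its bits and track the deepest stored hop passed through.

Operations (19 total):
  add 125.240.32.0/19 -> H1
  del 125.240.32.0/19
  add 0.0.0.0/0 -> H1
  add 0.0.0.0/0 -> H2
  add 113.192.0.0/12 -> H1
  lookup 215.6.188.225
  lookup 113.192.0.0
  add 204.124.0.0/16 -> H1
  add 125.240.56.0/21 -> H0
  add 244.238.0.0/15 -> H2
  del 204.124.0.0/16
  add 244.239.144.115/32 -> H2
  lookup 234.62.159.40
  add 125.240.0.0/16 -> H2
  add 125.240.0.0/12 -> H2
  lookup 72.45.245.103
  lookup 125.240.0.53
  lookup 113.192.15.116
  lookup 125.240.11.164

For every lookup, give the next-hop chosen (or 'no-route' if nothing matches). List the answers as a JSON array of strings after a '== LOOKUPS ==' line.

Apply in order:
  + 125.240.32.0/19 (H1) depth=19
  del 125.240.32.0/19 (clear depth 19)
  + 0.0.0.0/0 (H1) depth=0
  + 0.0.0.0/0 (H2) depth=0
  + 113.192.0.0/12 (H1) depth=12
  Q 215.6.188.225: descend ε ; hops seen [H2] ; pick H2
  Q 113.192.0.0: descend 011100011100 ; hops seen [H2,H1] ; pick H1
  + 204.124.0.0/16 (H1) depth=16
  + 125.240.56.0/21 (H0) depth=21
  + 244.238.0.0/15 (H2) depth=15
  del 204.124.0.0/16 (clear depth 16)
  + 244.239.144.115/32 (H2) depth=32
  Q 234.62.159.40: descend 111 ; hops seen [H2] ; pick H2
  + 125.240.0.0/16 (H2) depth=16
  + 125.240.0.0/12 (H2) depth=12
  Q 72.45.245.103: descend 01 ; hops seen [H2] ; pick H2
  Q 125.240.0.53: descend 011111011111000000 ; hops seen [H2,H2,H2] ; pick H2
  Q 113.192.15.116: descend 011100011100 ; hops seen [H2,H1] ; pick H1
  Q 125.240.11.164: descend 011111011111000000 ; hops seen [H2,H2,H2] ; pick H2

== LOOKUPS ==
["H2","H1","H2","H2","H2","H1","H2"]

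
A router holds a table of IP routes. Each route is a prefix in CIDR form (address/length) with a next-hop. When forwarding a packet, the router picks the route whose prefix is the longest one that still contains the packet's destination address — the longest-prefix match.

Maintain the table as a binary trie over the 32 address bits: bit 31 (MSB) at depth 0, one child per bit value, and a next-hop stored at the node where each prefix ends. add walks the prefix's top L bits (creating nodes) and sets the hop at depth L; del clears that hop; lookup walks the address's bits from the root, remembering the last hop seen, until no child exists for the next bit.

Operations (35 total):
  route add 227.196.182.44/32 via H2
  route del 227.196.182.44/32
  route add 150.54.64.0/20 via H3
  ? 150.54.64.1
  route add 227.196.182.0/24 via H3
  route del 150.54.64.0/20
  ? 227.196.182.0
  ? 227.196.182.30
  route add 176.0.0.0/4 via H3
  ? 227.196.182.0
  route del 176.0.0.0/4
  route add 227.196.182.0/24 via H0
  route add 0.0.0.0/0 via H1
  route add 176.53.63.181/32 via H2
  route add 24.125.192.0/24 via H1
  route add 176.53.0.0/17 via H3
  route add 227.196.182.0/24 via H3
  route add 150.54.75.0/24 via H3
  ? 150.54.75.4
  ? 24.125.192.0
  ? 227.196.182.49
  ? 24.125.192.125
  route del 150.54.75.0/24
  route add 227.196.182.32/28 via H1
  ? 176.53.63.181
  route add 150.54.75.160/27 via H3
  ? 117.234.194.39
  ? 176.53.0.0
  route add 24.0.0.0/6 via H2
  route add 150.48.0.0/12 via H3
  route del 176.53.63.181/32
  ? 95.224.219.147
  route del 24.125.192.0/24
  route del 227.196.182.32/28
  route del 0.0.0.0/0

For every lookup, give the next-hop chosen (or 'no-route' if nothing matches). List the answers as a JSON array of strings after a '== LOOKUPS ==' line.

Process each operation:
  add 227.196.182.44/32 -> H2 at depth 32
  del 227.196.182.44/32 (clear depth 32)
  add 150.54.64.0/20 -> H3 at depth 20
  ? 150.54.64.1  path d0:-→d1:-→d2:-→d3:-→d4:-→d5:-→d6:-→d7:-→d8:-→d9:-→d10:-→d11:-→d12:-→d13:-→d14:-→d15:-→d16:-→d17:-→d18:-→d19:-→d20:H3  best=H3
  add 227.196.182.0/24 -> H3 at depth 24
  del 150.54.64.0/20 (clear depth 20)
  ? 227.196.182.0  path d0:-→d1:-→d2:-→d3:-→d4:-→d5:-→d6:-→d7:-→d8:-→d9:-→d10:-→d11:-→d12:-→d13:-→d14:-→d15:-→d16:-→d17:-→d18:-→d19:-→d20:-→d21:-→d22:-→d23:-→d24:H3→d25:-→d26:-  best=H3
  ? 227.196.182.30  path d0:-→d1:-→d2:-→d3:-→d4:-→d5:-→d6:-→d7:-→d8:-→d9:-→d10:-→d11:-→d12:-→d13:-→d14:-→d15:-→d16:-→d17:-→d18:-→d19:-→d20:-→d21:-→d22:-→d23:-→d24:H3→d25:-→d26:-  best=H3
  add 176.0.0.0/4 -> H3 at depth 4
  ? 227.196.182.0  path d0:-→d1:-→d2:-→d3:-→d4:-→d5:-→d6:-→d7:-→d8:-→d9:-→d10:-→d11:-→d12:-→d13:-→d14:-→d15:-→d16:-→d17:-→d18:-→d19:-→d20:-→d21:-→d22:-→d23:-→d24:H3→d25:-→d26:-  best=H3
  del 176.0.0.0/4 (clear depth 4)
  add 227.196.182.0/24 -> H0 at depth 24
  add 0.0.0.0/0 -> H1 at depth 0
  add 176.53.63.181/32 -> H2 at depth 32
  add 24.125.192.0/24 -> H1 at depth 24
  add 176.53.0.0/17 -> H3 at depth 17
  add 227.196.182.0/24 -> H3 at depth 24
  add 150.54.75.0/24 -> H3 at depth 24
  ? 150.54.75.4  path d0:H1→d1:-→d2:-→d3:-→d4:-→d5:-→d6:-→d7:-→d8:-→d9:-→d10:-→d11:-→d12:-→d13:-→d14:-→d15:-→d16:-→d17:-→d18:-→d19:-→d20:-→d21:-→d22:-→d23:-→d24:H3  best=H3
  ? 24.125.192.0  path d0:H1→d1:-→d2:-→d3:-→d4:-→d5:-→d6:-→d7:-→d8:-→d9:-→d10:-→d11:-→d12:-→d13:-→d14:-→d15:-→d16:-→d17:-→d18:-→d19:-→d20:-→d21:-→d22:-→d23:-→d24:H1  best=H1
  ? 227.196.182.49  path d0:H1→d1:-→d2:-→d3:-→d4:-→d5:-→d6:-→d7:-→d8:-→d9:-→d10:-→d11:-→d12:-→d13:-→d14:-→d15:-→d16:-→d17:-→d18:-→d19:-→d20:-→d21:-→d22:-→d23:-→d24:H3→d25:-→d26:-→d27:-  best=H3
  ? 24.125.192.125  path d0:H1→d1:-→d2:-→d3:-→d4:-→d5:-→d6:-→d7:-→d8:-→d9:-→d10:-→d11:-→d12:-→d13:-→d14:-→d15:-→d16:-→d17:-→d18:-→d19:-→d20:-→d21:-→d22:-→d23:-→d24:H1  best=H1
  del 150.54.75.0/24 (clear depth 24)
  add 227.196.182.32/28 -> H1 at depth 28
  ? 176.53.63.181  path d0:H1→d1:-→d2:-→d3:-→d4:-→d5:-→d6:-→d7:-→d8:-→d9:-→d10:-→d11:-→d12:-→d13:-→d14:-→d15:-→d16:-→d17:H3→d18:-→d19:-→d20:-→d21:-→d22:-→d23:-→d24:-→d25:-→d26:-→d27:-→d28:-→d29:-→d30:-→d31:-→d32:H2  best=H2
  add 150.54.75.160/27 -> H3 at depth 27
  ? 117.234.194.39  path d0:H1→d1:-  best=H1
  ? 176.53.0.0  path d0:H1→d1:-→d2:-→d3:-→d4:-→d5:-→d6:-→d7:-→d8:-→d9:-→d10:-→d11:-→d12:-→d13:-→d14:-→d15:-→d16:-→d17:H3→d18:-  best=H3
  add 24.0.0.0/6 -> H2 at depth 6
  add 150.48.0.0/12 -> H3 at depth 12
  del 176.53.63.181/32 (clear depth 32)
  ? 95.224.219.147  path d0:H1→d1:-  best=H1
  del 24.125.192.0/24 (clear depth 24)
  del 227.196.182.32/28 (clear depth 28)
  del 0.0.0.0/0 (clear depth 0)

== LOOKUPS ==
["H3","H3","H3","H3","H3","H1","H3","H1","H2","H1","H3","H1"]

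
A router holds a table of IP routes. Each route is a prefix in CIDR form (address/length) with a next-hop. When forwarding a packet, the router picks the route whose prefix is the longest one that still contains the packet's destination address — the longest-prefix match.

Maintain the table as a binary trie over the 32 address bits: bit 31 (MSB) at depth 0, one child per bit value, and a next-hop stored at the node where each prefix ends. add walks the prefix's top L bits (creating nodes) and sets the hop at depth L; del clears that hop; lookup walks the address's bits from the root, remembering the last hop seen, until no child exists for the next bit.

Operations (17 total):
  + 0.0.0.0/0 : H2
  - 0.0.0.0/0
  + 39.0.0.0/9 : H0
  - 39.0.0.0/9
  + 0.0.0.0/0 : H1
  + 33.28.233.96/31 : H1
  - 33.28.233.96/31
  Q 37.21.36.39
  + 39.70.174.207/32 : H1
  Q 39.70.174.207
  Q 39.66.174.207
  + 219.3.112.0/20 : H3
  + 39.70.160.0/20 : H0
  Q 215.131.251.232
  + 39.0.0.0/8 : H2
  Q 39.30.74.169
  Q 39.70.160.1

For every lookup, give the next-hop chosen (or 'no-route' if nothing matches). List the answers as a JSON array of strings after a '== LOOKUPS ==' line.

Process each operation:
  + 0.0.0.0/0 (H2) depth=0
  - 0.0.0.0/0 clear@0
  + 39.0.0.0/9 (H0) depth=9
  - 39.0.0.0/9 clear@9
  + 0.0.0.0/0 (H1) depth=0
  + 33.28.233.96/31 (H1) depth=31
  - 33.28.233.96/31 clear@31
  lookup 37.21.36.39: bits 001001 walk d0:H1→d1:-→d2:-→d3:-→d4:-→d5:-→d6:- -> H1
  + 39.70.174.207/32 (H1) depth=32
  lookup 39.70.174.207: bits 00100111010001101010111011001111 walk d0:H1→d1:-→d2:-→d3:-→d4:-→d5:-→d6:-→d7:-→d8:-→d9:-→d10:-→d11:-→d12:-→d13:-→d14:-→d15:-→d16:-→d17:-→d18:-→d19:-→d20:-→d21:-→d22:-→d23:-→d24:-→d25:-→d26:-→d27:-→d28:-→d29:-→d30:-→d31:-→d32:H1 -> H1
  lookup 39.66.174.207: bits 0010011101000 walk d0:H1→d1:-→d2:-→d3:-→d4:-→d5:-→d6:-→d7:-→d8:-→d9:-→d10:-→d11:-→d12:-→d13:- -> H1
  + 219.3.112.0/20 (H3) depth=20
  + 39.70.160.0/20 (H0) depth=20
  lookup 215.131.251.232: bits 1101 walk d0:H1→d1:-→d2:-→d3:-→d4:- -> H1
  + 39.0.0.0/8 (H2) depth=8
  lookup 39.30.74.169: bits 001001110 walk d0:H1→d1:-→d2:-→d3:-→d4:-→d5:-→d6:-→d7:-→d8:H2→d9:- -> H2
  lookup 39.70.160.1: bits 00100111010001101010 walk d0:H1→d1:-→d2:-→d3:-→d4:-→d5:-→d6:-→d7:-→d8:H2→d9:-→d10:-→d11:-→d12:-→d13:-→d14:-→d15:-→d16:-→d17:-→d18:-→d19:-→d20:H0 -> H0

== LOOKUPS ==
["H1","H1","H1","H1","H2","H0"]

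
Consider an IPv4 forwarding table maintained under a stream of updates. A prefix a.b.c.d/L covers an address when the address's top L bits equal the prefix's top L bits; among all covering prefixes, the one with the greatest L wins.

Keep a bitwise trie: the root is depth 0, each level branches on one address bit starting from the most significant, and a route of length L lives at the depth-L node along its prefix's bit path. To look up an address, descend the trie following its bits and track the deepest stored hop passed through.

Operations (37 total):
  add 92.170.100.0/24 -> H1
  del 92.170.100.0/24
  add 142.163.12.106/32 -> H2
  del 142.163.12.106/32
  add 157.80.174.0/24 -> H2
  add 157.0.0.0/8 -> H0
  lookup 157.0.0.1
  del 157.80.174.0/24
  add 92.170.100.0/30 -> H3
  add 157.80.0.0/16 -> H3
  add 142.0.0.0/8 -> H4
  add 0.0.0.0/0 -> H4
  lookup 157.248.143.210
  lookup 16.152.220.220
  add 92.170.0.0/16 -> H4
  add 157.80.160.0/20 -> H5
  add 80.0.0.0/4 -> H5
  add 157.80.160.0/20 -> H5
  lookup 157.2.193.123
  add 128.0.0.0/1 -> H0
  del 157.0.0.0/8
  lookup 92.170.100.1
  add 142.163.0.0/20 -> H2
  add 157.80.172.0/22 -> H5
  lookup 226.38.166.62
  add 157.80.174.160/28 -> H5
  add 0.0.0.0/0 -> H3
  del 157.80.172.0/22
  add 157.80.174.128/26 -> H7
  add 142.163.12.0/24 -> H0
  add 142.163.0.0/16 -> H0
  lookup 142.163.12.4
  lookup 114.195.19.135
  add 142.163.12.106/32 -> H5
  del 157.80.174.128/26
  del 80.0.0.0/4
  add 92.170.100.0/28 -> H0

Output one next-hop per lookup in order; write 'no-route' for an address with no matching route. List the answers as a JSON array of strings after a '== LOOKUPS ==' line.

Apply in order:
  add 92.170.100.0/24 -> H1 at depth 24
  del 92.170.100.0/24 (clear depth 24)
  add 142.163.12.106/32 -> H2 at depth 32
  del 142.163.12.106/32 (clear depth 32)
  add 157.80.174.0/24 -> H2 at depth 24
  add 157.0.0.0/8 -> H0 at depth 8
  Q 157.0.0.1: descend 100111010 ; hops seen [H0] ; pick H0
  del 157.80.174.0/24 (clear depth 24)
  add 92.170.100.0/30 -> H3 at depth 30
  add 157.80.0.0/16 -> H3 at depth 16
  add 142.0.0.0/8 -> H4 at depth 8
  add 0.0.0.0/0 -> H4 at depth 0
  Q 157.248.143.210: descend 10011101 ; hops seen [H4,H0] ; pick H0
  Q 16.152.220.220: descend 0 ; hops seen [H4] ; pick H4
  add 92.170.0.0/16 -> H4 at depth 16
  add 157.80.160.0/20 -> H5 at depth 20
  add 80.0.0.0/4 -> H5 at depth 4
  add 157.80.160.0/20 -> H5 at depth 20
  Q 157.2.193.123: descend 100111010 ; hops seen [H4,H0] ; pick H0
  add 128.0.0.0/1 -> H0 at depth 1
  del 157.0.0.0/8 (clear depth 8)
  Q 92.170.100.1: descend 010111001010101001100100000000 ; hops seen [H4,H5,H4,H3] ; pick H3
  add 142.163.0.0/20 -> H2 at depth 20
  add 157.80.172.0/22 -> H5 at depth 22
  Q 226.38.166.62: descend 1 ; hops seen [H4,H0] ; pick H0
  add 157.80.174.160/28 -> H5 at depth 28
  add 0.0.0.0/0 -> H3 at depth 0
  del 157.80.172.0/22 (clear depth 22)
  add 157.80.174.128/26 -> H7 at depth 26
  add 142.163.12.0/24 -> H0 at depth 24
  add 142.163.0.0/16 -> H0 at depth 16
  Q 142.163.12.4: descend 1000111010100011000011000 ; hops seen [H3,H0,H4,H0,H2,H0] ; pick H0
  Q 114.195.19.135: descend 01 ; hops seen [H3] ; pick H3
  add 142.163.12.106/32 -> H5 at depth 32
  del 157.80.174.128/26 (clear depth 26)
  del 80.0.0.0/4 (clear depth 4)
  add 92.170.100.0/28 -> H0 at depth 28

== LOOKUPS ==
["H0","H0","H4","H0","H3","H0","H0","H3"]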